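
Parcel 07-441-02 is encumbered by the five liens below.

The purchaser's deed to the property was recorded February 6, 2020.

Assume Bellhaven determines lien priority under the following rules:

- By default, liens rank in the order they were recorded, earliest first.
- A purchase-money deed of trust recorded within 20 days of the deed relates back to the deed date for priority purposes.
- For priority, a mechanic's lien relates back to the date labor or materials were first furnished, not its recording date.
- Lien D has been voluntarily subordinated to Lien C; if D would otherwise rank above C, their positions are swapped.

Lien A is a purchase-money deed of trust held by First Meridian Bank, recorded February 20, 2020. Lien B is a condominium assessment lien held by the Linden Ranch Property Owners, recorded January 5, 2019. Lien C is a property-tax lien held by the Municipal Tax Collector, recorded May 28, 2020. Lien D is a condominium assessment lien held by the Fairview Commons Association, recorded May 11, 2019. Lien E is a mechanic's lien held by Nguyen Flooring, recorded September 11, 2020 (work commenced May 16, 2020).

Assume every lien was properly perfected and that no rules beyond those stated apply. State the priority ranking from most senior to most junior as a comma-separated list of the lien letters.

First, effective dates: A was recorded within the 20-day window, so its effective date is the deed date February 6, 2020; E relates back to May 16, 2020 (work commenced).
By effective date, earliest first: B (January 5, 2019), D (May 11, 2019), A (February 6, 2020), E (May 16, 2020), C (May 28, 2020).
The subordination applies — D was senior to C — so D and C swap.

B, C, A, E, D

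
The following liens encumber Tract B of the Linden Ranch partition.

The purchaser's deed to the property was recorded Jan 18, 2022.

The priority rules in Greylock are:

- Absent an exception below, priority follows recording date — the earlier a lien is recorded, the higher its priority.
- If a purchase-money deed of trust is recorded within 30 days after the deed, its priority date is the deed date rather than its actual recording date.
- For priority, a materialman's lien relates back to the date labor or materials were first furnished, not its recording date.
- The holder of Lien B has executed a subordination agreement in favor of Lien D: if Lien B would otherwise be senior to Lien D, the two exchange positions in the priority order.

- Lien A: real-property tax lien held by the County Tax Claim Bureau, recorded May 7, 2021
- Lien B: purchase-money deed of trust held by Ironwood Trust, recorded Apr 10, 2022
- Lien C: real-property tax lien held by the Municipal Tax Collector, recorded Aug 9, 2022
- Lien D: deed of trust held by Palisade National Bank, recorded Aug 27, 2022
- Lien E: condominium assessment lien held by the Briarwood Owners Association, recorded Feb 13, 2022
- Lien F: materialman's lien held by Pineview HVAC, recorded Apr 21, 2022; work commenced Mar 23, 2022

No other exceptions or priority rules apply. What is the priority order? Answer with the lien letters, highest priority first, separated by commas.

A, E, F, D, C, B

First, effective dates: B missed the 30-day window (82 days after the deed), so its recording date stands; F is treated as recorded Mar 23, 2022, the work-commencement date.
Sorted by effective date: A (May 7, 2021), E (Feb 13, 2022), F (Mar 23, 2022), B (Apr 10, 2022), C (Aug 9, 2022), D (Aug 27, 2022).
The subordination applies — B was senior to D — so B and D swap.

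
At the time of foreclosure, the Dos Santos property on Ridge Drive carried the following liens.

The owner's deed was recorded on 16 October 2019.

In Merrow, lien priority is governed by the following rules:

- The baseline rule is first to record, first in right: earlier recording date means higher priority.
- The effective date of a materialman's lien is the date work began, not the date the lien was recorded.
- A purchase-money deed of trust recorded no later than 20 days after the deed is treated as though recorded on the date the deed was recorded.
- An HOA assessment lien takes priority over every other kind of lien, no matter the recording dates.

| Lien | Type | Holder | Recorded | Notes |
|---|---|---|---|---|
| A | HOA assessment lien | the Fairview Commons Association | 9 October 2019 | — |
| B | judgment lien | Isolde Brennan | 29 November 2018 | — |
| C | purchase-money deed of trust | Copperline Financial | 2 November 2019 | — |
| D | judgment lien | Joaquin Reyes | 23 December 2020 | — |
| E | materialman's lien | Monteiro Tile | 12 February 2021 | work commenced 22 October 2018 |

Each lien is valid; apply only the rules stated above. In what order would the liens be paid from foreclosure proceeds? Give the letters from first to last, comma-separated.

A, E, B, C, D

Effective dates after the stated exceptions: C's effective date is the deed date, 16 October 2019; E relates back to 22 October 2018 (work commenced).
A, as an HOA assessment lien, has superpriority and ranks first.
The other liens, earliest effective date first: E (22 October 2018), B (29 November 2018), C (16 October 2019), D (23 December 2020).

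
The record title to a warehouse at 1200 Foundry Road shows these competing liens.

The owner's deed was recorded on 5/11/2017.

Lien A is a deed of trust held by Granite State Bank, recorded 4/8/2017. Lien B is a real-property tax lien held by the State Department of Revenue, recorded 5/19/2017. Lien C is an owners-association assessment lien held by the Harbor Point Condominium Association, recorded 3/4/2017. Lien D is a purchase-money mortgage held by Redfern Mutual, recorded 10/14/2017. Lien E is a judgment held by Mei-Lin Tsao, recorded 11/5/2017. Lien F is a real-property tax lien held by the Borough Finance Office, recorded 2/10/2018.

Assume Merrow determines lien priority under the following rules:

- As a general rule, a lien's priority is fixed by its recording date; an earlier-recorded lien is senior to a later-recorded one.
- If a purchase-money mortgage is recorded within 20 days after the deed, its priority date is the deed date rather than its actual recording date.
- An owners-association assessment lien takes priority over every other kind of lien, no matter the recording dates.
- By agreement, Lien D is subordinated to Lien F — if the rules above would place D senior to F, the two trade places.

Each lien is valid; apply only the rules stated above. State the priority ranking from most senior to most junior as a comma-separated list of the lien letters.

Effective dates after the stated exceptions: D was recorded 156 days after the deed, outside the 20-day window, so it keeps its recording date.
C is an owners-association assessment lien and takes priority over every other lien.
Among the remaining liens, by effective date: A (4/8/2017), B (5/19/2017), D (10/14/2017), E (11/5/2017), F (2/10/2018).
The subordination applies — D was senior to F — so D and F swap.

C, A, B, F, E, D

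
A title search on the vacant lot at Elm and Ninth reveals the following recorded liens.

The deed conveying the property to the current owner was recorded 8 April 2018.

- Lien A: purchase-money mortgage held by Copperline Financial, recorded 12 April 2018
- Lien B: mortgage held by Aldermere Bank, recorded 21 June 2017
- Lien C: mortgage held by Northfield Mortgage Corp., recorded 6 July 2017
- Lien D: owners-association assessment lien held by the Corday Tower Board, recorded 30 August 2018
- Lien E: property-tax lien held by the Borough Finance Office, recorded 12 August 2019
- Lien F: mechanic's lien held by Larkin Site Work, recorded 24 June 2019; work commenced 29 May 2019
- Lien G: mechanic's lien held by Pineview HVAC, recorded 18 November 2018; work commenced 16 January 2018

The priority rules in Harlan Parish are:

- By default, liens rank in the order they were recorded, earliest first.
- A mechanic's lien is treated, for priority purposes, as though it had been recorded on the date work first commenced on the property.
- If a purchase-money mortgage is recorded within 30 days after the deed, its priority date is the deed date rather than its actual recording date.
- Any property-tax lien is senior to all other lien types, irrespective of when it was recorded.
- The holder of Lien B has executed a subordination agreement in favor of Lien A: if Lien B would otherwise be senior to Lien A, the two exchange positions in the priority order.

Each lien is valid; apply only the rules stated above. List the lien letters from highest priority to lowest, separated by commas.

E, A, C, G, B, D, F

Effective dates after the stated exceptions: A was recorded within the 30-day window, so its effective date is the deed date 8 April 2018; F relates back to 29 May 2019 (work commenced); G is treated as recorded 16 January 2018, the work-commencement date.
E is a property-tax lien and takes priority over every other lien.
Among the remaining liens, by effective date: B (21 June 2017), C (6 July 2017), G (16 January 2018), A (8 April 2018), D (30 August 2018), F (29 May 2019).
The subordination applies — B was senior to A — so B and A swap.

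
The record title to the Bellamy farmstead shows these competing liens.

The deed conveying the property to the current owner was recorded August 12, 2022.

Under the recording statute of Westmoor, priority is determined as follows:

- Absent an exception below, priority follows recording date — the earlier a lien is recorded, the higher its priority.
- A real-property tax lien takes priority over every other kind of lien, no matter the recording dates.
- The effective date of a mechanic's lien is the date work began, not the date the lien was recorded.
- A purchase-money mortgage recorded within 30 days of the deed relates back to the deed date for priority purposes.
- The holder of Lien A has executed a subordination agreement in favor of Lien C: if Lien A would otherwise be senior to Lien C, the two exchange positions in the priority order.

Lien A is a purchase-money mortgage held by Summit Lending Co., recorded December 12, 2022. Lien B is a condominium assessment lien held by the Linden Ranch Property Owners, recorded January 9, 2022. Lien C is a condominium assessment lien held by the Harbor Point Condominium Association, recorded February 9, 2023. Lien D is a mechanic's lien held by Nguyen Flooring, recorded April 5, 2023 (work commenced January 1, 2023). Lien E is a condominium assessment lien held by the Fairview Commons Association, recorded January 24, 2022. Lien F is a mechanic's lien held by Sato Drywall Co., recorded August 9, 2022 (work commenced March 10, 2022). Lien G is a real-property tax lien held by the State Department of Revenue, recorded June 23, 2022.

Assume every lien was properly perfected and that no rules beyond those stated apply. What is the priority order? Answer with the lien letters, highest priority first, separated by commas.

Effective dates after the stated exceptions: A was recorded 122 days after the deed — beyond 30 days — so no relation-back applies; D is treated as recorded January 1, 2023, the work-commencement date; F is treated as recorded March 10, 2022, the work-commencement date.
G is a real-property tax lien, so it outranks all other liens regardless of date.
Ordering the rest by effective date: B (January 9, 2022), E (January 24, 2022), F (March 10, 2022), A (December 12, 2022), D (January 1, 2023), C (February 9, 2023).
A would otherwise be senior to C, so under the subordination agreement A and C exchange positions.

G, B, E, F, C, D, A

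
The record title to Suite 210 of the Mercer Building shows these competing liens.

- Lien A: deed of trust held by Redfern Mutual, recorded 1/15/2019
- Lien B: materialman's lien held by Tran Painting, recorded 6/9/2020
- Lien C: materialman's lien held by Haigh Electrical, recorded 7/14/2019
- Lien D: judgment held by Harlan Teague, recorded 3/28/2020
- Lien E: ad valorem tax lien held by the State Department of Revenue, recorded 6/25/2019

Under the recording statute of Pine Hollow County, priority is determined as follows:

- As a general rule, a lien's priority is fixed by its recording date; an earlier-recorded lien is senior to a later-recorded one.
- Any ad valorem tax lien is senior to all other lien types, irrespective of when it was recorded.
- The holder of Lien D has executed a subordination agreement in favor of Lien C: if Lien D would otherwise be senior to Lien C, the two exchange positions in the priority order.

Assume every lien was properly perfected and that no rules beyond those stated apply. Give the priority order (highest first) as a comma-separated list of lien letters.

E, A, C, D, B

E is an ad valorem tax lien and takes priority over every other lien.
Remaining liens by effective date: A (1/15/2019), C (7/14/2019), D (3/28/2020), B (6/9/2020).
D is already junior to C, so the subordination agreement changes nothing.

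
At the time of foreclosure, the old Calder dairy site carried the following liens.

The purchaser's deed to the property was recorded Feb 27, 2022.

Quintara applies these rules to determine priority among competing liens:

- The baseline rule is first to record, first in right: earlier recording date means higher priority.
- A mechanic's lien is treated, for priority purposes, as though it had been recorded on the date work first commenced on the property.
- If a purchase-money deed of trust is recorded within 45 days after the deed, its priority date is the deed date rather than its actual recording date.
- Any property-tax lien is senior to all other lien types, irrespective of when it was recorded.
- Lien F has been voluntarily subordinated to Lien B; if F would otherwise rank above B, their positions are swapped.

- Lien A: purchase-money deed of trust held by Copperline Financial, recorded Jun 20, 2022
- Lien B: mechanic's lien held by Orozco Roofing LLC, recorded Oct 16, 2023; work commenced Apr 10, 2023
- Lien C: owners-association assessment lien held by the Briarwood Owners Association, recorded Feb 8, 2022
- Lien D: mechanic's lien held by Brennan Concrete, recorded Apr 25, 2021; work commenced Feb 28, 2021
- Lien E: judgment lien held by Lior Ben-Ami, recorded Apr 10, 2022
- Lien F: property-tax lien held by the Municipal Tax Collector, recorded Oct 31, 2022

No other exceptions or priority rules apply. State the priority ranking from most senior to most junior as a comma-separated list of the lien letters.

Effective dates after the stated exceptions: A missed the 45-day window (113 days after the deed), so its recording date stands; B's effective date is Apr 10, 2023, when work began; D relates back to Feb 28, 2021 (work commenced).
F is a property-tax lien, so it outranks all other liens regardless of date.
Among the remaining liens, by effective date: D (Feb 28, 2021), C (Feb 8, 2022), E (Apr 10, 2022), A (Jun 20, 2022), B (Apr 10, 2023).
The subordination applies — F was senior to B — so F and B swap.

B, D, C, E, A, F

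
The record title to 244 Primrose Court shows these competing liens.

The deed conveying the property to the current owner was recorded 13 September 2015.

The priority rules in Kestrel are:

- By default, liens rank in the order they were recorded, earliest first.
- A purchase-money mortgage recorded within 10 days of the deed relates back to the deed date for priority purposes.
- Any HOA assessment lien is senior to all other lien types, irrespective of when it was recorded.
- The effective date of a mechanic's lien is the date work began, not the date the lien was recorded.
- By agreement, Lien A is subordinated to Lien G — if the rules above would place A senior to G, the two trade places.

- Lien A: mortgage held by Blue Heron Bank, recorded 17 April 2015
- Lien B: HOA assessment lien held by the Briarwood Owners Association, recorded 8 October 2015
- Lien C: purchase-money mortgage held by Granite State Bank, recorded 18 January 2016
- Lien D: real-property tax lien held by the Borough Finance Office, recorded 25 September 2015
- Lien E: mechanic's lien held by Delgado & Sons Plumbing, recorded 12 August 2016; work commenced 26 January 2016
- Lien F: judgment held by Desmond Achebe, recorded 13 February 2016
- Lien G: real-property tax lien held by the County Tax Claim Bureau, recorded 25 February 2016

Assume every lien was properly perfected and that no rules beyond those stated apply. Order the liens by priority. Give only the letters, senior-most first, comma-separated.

Effective dates after the stated exceptions: C was recorded 127 days after the deed — beyond 10 days — so no relation-back applies; E is treated as recorded 26 January 2016, the work-commencement date.
B is an HOA assessment lien and takes priority over every other lien.
Remaining liens by effective date: A (17 April 2015), D (25 September 2015), C (18 January 2016), E (26 January 2016), F (13 February 2016), G (25 February 2016).
Because A would otherwise rank above G, the subordination swaps them.

B, G, D, C, E, F, A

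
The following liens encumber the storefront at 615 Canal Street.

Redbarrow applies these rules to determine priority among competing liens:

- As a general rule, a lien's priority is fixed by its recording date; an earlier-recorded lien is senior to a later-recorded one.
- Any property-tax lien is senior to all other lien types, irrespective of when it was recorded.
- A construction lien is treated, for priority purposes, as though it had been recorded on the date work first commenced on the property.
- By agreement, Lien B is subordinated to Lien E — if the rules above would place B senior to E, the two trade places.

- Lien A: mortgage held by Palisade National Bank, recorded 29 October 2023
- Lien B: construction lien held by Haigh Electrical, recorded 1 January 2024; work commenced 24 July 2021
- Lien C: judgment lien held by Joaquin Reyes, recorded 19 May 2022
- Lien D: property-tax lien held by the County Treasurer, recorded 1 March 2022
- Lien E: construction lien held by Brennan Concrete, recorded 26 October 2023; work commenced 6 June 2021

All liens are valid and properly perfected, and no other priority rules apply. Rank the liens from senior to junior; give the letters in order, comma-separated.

D, E, B, C, A

First, effective dates: B is treated as recorded 24 July 2021, the work-commencement date; E relates back to 6 June 2021 (work commenced).
D, as a property-tax lien, has superpriority and ranks first.
The other liens, earliest effective date first: E (6 June 2021), B (24 July 2021), C (19 May 2022), A (29 October 2023).
B already ranks below E; the subordination has no effect.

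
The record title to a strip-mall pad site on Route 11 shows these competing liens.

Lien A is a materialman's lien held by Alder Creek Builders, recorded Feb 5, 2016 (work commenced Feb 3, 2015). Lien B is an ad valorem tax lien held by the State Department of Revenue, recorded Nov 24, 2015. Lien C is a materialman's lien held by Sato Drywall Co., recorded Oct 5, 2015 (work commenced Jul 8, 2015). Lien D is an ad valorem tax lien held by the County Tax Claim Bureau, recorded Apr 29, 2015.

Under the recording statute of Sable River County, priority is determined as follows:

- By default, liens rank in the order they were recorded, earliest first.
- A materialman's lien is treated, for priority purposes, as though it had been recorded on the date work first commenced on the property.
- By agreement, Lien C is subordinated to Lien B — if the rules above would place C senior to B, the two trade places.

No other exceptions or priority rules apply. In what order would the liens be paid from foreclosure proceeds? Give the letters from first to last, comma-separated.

A, D, B, C

Adjusting effective dates: A relates back to Feb 3, 2015 (work commenced); C's effective date is Jul 8, 2015, when work began.
By effective date, earliest first: A (Feb 3, 2015), D (Apr 29, 2015), C (Jul 8, 2015), B (Nov 24, 2015).
Because C would otherwise rank above B, the subordination swaps them.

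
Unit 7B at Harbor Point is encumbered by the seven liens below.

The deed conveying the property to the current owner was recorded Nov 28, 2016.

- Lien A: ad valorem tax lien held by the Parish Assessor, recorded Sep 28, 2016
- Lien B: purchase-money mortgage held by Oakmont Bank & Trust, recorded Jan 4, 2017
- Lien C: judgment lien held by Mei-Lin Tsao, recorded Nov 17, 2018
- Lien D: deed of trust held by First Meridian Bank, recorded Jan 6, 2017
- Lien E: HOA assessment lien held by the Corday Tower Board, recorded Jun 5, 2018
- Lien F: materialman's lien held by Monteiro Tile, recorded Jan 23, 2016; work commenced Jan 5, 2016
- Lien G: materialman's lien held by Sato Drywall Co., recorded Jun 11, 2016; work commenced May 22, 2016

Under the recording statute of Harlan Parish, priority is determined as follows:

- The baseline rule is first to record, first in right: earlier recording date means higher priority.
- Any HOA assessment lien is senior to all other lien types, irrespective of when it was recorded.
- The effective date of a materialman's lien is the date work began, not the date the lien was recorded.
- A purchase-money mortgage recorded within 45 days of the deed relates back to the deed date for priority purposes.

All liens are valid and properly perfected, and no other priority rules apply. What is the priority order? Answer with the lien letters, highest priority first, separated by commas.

E, F, G, A, B, D, C

Adjusting effective dates: B was recorded within the 45-day window, so its effective date is the deed date Nov 28, 2016; F relates back to Jan 5, 2016 (work commenced); G relates back to May 22, 2016 (work commenced).
E is an HOA assessment lien and takes priority over every other lien.
The other liens, earliest effective date first: F (Jan 5, 2016), G (May 22, 2016), A (Sep 28, 2016), B (Nov 28, 2016), D (Jan 6, 2017), C (Nov 17, 2018).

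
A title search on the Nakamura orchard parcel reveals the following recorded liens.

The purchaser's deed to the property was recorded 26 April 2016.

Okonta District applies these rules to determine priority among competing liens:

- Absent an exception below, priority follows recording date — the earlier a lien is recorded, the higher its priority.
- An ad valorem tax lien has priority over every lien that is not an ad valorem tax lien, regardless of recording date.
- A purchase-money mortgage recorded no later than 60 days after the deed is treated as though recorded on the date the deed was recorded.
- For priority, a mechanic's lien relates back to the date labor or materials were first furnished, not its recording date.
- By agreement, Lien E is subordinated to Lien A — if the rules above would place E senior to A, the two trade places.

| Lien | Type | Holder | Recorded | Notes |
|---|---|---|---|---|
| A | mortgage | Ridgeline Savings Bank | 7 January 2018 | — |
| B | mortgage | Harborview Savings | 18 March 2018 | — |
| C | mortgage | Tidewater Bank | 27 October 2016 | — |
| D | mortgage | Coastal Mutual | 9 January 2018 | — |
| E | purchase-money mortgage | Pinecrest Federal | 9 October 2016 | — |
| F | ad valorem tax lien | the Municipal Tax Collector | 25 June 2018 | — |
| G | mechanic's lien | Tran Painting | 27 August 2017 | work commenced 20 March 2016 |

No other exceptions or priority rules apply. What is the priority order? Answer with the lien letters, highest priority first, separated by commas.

First, effective dates: E missed the 60-day window (166 days after the deed), so its recording date stands; G's effective date is 20 March 2016, when work began.
As an ad valorem tax lien, F is senior to every other lien.
Ordering the rest by effective date: G (20 March 2016), E (9 October 2016), C (27 October 2016), A (7 January 2018), D (9 January 2018), B (18 March 2018).
Because E would otherwise rank above A, the subordination swaps them.

F, G, A, C, E, D, B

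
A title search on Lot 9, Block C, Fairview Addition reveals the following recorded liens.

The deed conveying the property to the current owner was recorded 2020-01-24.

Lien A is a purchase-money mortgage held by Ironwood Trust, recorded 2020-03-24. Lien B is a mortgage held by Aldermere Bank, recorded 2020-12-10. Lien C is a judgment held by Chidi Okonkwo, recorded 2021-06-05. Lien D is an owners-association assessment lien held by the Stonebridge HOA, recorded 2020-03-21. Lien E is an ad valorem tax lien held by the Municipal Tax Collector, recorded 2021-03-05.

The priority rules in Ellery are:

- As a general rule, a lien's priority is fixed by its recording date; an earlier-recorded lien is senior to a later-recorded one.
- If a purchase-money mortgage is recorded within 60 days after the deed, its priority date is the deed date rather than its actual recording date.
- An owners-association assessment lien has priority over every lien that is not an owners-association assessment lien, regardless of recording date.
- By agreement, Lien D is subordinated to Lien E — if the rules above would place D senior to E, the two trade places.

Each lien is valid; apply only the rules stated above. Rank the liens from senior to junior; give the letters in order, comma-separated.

E, A, B, D, C

Effective dates after the stated exceptions: A's effective date is the deed date, 2020-01-24.
D is an owners-association assessment lien and takes priority over every other lien.
Ordering the rest by effective date: A (2020-01-24), B (2020-12-10), E (2021-03-05), C (2021-06-05).
Because D would otherwise rank above E, the subordination swaps them.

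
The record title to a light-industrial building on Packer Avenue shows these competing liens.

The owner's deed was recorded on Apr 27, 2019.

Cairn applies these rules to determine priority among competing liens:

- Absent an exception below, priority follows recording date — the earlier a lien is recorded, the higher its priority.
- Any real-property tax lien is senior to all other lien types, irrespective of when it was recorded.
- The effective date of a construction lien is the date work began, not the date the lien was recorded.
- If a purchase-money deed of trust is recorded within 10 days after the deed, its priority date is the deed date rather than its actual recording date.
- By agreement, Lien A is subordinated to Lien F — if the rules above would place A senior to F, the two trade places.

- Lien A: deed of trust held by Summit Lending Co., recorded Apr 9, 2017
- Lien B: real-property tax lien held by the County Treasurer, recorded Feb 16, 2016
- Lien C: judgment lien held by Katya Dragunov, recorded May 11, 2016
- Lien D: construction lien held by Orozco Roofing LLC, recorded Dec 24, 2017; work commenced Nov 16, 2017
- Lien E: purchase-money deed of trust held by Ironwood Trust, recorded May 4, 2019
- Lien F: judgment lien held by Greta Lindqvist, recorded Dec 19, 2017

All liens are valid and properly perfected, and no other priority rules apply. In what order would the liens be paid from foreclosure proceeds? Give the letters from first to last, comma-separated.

First, effective dates: D is treated as recorded Nov 16, 2017, the work-commencement date; E was recorded within the 10-day window, so its effective date is the deed date Apr 27, 2019.
B is a real-property tax lien, so it outranks all other liens regardless of date.
The other liens, earliest effective date first: C (May 11, 2016), A (Apr 9, 2017), D (Nov 16, 2017), F (Dec 19, 2017), E (Apr 27, 2019).
The subordination applies — A was senior to F — so A and F swap.

B, C, F, D, A, E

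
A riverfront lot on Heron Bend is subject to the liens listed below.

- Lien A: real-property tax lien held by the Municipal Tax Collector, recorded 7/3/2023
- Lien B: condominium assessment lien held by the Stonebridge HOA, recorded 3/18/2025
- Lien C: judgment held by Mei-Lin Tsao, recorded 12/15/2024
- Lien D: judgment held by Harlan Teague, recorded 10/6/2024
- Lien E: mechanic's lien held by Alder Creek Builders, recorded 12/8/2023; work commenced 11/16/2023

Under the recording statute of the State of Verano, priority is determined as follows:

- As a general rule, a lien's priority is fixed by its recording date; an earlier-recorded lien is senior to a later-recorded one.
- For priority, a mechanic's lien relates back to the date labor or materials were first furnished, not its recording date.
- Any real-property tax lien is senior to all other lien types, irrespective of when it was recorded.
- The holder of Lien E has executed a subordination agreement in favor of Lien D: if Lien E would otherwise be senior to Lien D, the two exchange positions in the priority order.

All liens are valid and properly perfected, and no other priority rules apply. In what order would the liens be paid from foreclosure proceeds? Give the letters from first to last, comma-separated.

A, D, E, C, B

First, effective dates: E is treated as recorded 11/16/2023, the work-commencement date.
A is a real-property tax lien, so it outranks all other liens regardless of date.
Among the remaining liens, by effective date: E (11/16/2023), D (10/6/2024), C (12/15/2024), B (3/18/2025).
E is senior to D before the subordination, so the two trade places.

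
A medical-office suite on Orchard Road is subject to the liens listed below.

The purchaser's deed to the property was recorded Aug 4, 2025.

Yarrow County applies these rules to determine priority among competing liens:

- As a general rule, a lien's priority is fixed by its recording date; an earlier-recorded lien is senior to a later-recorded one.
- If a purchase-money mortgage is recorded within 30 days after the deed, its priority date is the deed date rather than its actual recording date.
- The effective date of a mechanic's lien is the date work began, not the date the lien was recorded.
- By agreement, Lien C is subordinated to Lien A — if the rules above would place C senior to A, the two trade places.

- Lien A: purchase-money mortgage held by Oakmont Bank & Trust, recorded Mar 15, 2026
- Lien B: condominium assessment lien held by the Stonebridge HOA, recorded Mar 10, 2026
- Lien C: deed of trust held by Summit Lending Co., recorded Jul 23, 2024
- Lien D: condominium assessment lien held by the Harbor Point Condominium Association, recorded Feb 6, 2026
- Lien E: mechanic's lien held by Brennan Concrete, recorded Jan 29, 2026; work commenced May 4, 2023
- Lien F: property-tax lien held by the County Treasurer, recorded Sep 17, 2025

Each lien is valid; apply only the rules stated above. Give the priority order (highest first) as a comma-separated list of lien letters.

E, A, F, D, B, C

Adjusting effective dates: A was recorded 223 days after the deed, outside the 30-day window, so it keeps its recording date; E's effective date is May 4, 2023, when work began.
Sorted by effective date: E (May 4, 2023), C (Jul 23, 2024), F (Sep 17, 2025), D (Feb 6, 2026), B (Mar 10, 2026), A (Mar 15, 2026).
Because C would otherwise rank above A, the subordination swaps them.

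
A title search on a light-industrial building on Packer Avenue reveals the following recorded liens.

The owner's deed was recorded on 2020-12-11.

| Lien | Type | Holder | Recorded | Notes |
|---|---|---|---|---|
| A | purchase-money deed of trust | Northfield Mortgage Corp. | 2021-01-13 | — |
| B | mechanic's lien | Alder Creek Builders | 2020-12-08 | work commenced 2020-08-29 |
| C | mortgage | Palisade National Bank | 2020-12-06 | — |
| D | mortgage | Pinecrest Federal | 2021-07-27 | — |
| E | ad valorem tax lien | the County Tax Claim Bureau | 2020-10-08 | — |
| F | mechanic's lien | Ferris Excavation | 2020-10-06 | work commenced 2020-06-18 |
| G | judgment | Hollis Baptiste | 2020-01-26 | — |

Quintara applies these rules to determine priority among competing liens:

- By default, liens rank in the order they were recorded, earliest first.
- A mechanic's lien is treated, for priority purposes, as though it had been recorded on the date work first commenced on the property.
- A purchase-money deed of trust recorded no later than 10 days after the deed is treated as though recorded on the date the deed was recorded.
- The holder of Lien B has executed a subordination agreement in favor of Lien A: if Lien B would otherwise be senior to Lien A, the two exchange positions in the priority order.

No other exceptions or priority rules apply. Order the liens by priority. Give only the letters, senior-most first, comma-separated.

Effective dates after the stated exceptions: A was recorded 33 days after the deed — beyond 10 days — so no relation-back applies; B is treated as recorded 2020-08-29, the work-commencement date; F relates back to 2020-06-18 (work commenced).
By effective date: G (2020-01-26), F (2020-06-18), B (2020-08-29), E (2020-10-08), C (2020-12-06), A (2021-01-13), D (2021-07-27).
Because B would otherwise rank above A, the subordination swaps them.

G, F, A, E, C, B, D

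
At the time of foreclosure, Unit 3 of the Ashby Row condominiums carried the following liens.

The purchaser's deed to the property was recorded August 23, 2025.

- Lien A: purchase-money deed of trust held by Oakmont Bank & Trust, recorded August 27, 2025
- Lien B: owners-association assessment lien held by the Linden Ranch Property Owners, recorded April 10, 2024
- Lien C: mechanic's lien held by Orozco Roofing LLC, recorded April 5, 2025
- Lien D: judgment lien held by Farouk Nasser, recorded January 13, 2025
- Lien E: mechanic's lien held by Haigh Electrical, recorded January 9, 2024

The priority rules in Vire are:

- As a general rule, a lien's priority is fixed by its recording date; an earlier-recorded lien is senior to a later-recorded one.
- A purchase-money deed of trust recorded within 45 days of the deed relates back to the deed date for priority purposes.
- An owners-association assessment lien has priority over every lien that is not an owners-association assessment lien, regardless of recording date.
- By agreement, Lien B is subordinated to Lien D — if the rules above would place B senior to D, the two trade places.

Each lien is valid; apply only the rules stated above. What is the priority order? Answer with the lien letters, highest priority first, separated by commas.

Effective dates: A was recorded within the 45-day window, so its effective date is the deed date August 23, 2025.
B, as an owners-association assessment lien, has superpriority and ranks first.
Remaining liens by effective date: E (January 9, 2024), D (January 13, 2025), C (April 5, 2025), A (August 23, 2025).
B is senior to D before the subordination, so the two trade places.

D, E, B, C, A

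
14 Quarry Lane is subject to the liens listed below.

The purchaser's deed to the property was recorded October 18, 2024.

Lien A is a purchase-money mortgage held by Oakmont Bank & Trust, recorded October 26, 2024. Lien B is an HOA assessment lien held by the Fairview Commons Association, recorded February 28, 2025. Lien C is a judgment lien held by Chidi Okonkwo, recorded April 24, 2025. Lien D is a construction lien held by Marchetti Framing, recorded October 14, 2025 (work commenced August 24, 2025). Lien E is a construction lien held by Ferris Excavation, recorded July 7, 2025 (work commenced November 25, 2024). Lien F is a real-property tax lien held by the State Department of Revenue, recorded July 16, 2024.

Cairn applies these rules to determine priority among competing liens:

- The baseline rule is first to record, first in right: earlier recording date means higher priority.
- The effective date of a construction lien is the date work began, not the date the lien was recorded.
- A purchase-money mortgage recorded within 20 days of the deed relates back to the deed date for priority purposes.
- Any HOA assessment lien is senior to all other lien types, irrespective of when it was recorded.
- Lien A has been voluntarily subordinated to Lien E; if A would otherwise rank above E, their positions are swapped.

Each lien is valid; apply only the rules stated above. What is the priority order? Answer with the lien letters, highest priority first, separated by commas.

Effective dates after the stated exceptions: A relates back to the deed date October 18, 2024; D relates back to August 24, 2025 (work commenced); E's effective date is November 25, 2024, when work began.
B is an HOA assessment lien and takes priority over every other lien.
Remaining liens by effective date: F (July 16, 2024), A (October 18, 2024), E (November 25, 2024), C (April 24, 2025), D (August 24, 2025).
The subordination applies — A was senior to E — so A and E swap.

B, F, E, A, C, D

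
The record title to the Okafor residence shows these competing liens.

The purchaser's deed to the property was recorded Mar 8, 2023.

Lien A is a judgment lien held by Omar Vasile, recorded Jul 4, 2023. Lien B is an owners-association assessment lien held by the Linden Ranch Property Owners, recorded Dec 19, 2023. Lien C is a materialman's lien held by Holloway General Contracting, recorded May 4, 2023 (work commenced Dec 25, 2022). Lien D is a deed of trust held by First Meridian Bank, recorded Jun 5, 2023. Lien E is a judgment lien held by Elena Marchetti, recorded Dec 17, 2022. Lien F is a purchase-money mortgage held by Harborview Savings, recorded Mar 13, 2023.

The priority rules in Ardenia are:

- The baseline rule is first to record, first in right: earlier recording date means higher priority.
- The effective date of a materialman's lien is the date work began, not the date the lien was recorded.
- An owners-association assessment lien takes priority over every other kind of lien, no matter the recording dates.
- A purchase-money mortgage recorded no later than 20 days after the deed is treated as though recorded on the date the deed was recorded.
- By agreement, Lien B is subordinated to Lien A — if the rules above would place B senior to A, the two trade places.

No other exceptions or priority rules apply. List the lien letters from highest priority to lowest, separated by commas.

Effective dates after the stated exceptions: C's effective date is Dec 25, 2022, when work began; F was recorded within the 20-day window, so its effective date is the deed date Mar 8, 2023.
B, as an owners-association assessment lien, has superpriority and ranks first.
Ordering the rest by effective date: E (Dec 17, 2022), C (Dec 25, 2022), F (Mar 8, 2023), D (Jun 5, 2023), A (Jul 4, 2023).
B is senior to A before the subordination, so the two trade places.

A, E, C, F, D, B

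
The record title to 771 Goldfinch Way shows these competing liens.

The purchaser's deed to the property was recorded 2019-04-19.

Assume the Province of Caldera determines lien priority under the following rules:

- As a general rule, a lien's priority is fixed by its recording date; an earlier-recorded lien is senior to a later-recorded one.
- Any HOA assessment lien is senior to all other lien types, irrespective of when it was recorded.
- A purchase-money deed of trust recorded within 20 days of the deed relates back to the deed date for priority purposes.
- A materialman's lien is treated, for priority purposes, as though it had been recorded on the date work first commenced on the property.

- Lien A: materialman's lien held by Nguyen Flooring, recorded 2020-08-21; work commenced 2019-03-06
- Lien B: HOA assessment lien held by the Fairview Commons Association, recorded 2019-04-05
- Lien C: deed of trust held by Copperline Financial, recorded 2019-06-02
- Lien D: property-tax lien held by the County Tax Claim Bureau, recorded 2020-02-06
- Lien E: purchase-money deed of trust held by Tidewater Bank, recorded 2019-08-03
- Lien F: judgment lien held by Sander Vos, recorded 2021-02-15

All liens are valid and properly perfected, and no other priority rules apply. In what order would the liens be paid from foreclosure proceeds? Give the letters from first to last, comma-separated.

B, A, C, E, D, F

Effective dates: A is treated as recorded 2019-03-06, the work-commencement date; E missed the 20-day window (106 days after the deed), so its recording date stands.
As an HOA assessment lien, B is senior to every other lien.
The other liens, earliest effective date first: A (2019-03-06), C (2019-06-02), E (2019-08-03), D (2020-02-06), F (2021-02-15).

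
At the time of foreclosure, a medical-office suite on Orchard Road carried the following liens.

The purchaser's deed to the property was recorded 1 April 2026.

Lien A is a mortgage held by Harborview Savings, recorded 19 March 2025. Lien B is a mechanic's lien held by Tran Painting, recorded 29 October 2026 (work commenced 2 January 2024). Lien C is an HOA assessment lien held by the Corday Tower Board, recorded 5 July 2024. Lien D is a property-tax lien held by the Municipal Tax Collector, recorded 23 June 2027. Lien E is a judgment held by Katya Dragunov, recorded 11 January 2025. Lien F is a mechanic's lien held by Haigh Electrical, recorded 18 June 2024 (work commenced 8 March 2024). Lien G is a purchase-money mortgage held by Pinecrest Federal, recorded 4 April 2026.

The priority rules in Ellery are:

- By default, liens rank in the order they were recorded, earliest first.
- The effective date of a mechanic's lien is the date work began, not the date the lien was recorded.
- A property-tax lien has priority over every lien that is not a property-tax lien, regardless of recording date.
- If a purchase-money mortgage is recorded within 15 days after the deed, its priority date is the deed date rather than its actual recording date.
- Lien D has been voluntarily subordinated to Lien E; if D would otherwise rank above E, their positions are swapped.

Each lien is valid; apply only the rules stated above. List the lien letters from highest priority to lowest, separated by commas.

Adjusting effective dates: B's effective date is 2 January 2024, when work began; F's effective date is 8 March 2024, when work began; G's effective date is the deed date, 1 April 2026.
D is a property-tax lien, so it outranks all other liens regardless of date.
Among the remaining liens, by effective date: B (2 January 2024), F (8 March 2024), C (5 July 2024), E (11 January 2025), A (19 March 2025), G (1 April 2026).
Because D would otherwise rank above E, the subordination swaps them.

E, B, F, C, D, A, G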